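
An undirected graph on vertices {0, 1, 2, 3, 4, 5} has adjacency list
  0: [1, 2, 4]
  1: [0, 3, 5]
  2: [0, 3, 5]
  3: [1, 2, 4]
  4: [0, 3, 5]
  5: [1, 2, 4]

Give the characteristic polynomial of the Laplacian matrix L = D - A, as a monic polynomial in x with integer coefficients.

x^6 - 18x^5 + 126x^4 - 432x^3 + 729x^2 - 486x

Reading degrees in the order [0, 1, 2, 3, 4, 5] gives [3, 3, 3, 3, 3, 3]; set D = diag(3, 3, 3, 3, 3, 3) and form L = D - A. The eigenvalues of L are [0, 3, 3, 3, 3, 6]; the characteristic polynomial is the product of (x - lambda_i), which multiplies out to x^6 - 18x^5 + 126x^4 - 432x^3 + 729x^2 - 486x. The constant term is 0 because L is singular (the all-ones vector lies in its kernel). By the matrix-tree theorem the graph has (1/6) * product of the nonzero eigenvalues = 81 spanning trees. The eigenvalues sum to 18, which equals trace(L) = 2|E|.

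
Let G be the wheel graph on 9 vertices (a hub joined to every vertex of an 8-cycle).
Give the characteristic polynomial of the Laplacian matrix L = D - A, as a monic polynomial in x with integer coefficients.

x^9 - 32x^8 + 428x^7 - 3136x^6 + 13786x^5 - 37232x^4 + 60276x^3 - 53424x^2 + 19845x

The graph has 9 vertices and degree multiset [8, 3, 3, 3, 3, 3, 3, 3, 3]; D is the diagonal matrix of degrees and L = D - A. Computing det(xI - L) by cofactor expansion (or equivalently via sum-over-permutations) gives x^9 - 32x^8 + 428x^7 - 3136x^6 + 13786x^5 - 37232x^4 + 60276x^3 - 53424x^2 + 19845x. Since p(0) = det(-L) = 0, x divides p(x). There is one zero in the spectrum, matching the 1 component.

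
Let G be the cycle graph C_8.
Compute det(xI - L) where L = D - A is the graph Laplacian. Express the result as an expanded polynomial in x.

x^8 - 16x^7 + 104x^6 - 352x^5 + 660x^4 - 672x^3 + 336x^2 - 64x

The graph has 8 vertices and degree multiset [2, 2, 2, 2, 2, 2, 2, 2]; D is the diagonal matrix of degrees and L = D - A. L has integer entries, so p(x) = det(xI - L) has integer coefficients. Expanding the determinant yields x^8 - 16x^7 + 104x^6 - 352x^5 + 660x^4 - 672x^3 + 336x^2 - 64x. Since p(0) = det(-L) = 0, x divides p(x).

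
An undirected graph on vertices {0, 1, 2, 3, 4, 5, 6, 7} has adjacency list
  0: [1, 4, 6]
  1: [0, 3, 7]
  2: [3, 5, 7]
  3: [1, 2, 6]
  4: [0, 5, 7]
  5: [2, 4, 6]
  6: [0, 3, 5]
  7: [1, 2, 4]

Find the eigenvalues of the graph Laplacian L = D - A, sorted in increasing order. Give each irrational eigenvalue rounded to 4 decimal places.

[0, 2, 2, 2, 4, 4, 4, 6]

Reading degrees in the order [0, 1, 2, 3, 4, 5, 6, 7] gives [3, 3, 3, 3, 3, 3, 3, 3]; set D = diag(3, 3, 3, 3, 3, 3, 3, 3) and form L = D - A. L is symmetric positive semidefinite, so every eigenvalue is real and nonnegative. The largest eigenvalue, 6, is at most the vertex count 8.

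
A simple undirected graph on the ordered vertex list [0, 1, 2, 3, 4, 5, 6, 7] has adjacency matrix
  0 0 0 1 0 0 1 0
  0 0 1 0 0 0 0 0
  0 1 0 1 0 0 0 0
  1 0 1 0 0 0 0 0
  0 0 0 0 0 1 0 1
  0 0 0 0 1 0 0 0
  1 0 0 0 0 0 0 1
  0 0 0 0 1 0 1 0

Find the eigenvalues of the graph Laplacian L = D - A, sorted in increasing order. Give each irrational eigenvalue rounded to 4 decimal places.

[0, 0.1522, 0.5858, 1.2346, 2, 2.7654, 3.4142, 3.8478]

Reading degrees in the order [0, 1, 2, 3, 4, 5, 6, 7] gives [2, 1, 2, 2, 2, 1, 2, 2]; set D = diag(2, 1, 2, 2, 2, 1, 2, 2) and form L = D - A. L is symmetric positive semidefinite, so every eigenvalue is real and nonnegative. By the matrix-tree theorem the graph has (1/8) * product of the nonzero eigenvalues = 1 spanning tree. The largest eigenvalue, 3.8478, is at most the vertex count 8.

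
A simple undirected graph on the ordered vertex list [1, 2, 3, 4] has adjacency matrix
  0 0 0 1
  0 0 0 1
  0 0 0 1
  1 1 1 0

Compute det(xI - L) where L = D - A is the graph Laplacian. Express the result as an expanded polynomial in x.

With the vertex order [1, 2, 3, 4], the degrees are [1, 1, 1, 3], giving D = diag(1, 1, 1, 3) and L = D - A. The eigenvalues of L are [0, 1, 1, 4]; the characteristic polynomial is the product of (x - lambda_i), which multiplies out to x^4 - 6x^3 + 9x^2 - 4x. The coefficient of x^3 equals -trace(L) = -6, matching the sum of degrees. By the matrix-tree theorem the graph has (1/4) * product of the nonzero eigenvalues = 1 spanning tree.

x^4 - 6x^3 + 9x^2 - 4x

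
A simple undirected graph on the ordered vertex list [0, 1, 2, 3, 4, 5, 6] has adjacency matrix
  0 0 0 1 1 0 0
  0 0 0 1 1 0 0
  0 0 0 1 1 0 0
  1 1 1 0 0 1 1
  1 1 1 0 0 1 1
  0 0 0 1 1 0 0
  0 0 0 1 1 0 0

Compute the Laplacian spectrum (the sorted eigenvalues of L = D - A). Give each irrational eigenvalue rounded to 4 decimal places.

[0, 2, 2, 2, 2, 5, 7]

Reading degrees in the order [0, 1, 2, 3, 4, 5, 6] gives [2, 2, 2, 5, 5, 2, 2]; set D = diag(2, 2, 2, 5, 5, 2, 2) and form L = D - A. Since every row of L sums to 0, the all-ones vector is in the kernel and 0 is an eigenvalue. The single zero eigenvalue shows the graph is connected. There is one zero in the spectrum, matching the 1 component.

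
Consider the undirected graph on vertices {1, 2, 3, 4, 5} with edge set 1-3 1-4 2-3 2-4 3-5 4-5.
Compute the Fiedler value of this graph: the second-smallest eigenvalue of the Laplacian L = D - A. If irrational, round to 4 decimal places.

2

Each diagonal entry of L is the vertex degree and each off-diagonal entry is -1 where an edge is present, 0 otherwise; in the order [1, 2, 3, 4, 5] the diagonal is [2, 2, 3, 3, 2]. The sorted Laplacian eigenvalues are [0, 2, 2, 3, 5]; the algebraic connectivity is the second entry, 2. By the matrix-tree theorem the graph has (1/5) * product of the nonzero eigenvalues = 12 spanning trees. There is one zero in the spectrum, matching the 1 component.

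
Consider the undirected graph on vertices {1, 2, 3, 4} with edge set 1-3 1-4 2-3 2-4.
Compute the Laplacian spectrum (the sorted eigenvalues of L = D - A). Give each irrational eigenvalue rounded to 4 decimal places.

[0, 2, 2, 4]

With the vertex order [1, 2, 3, 4], the degrees are [2, 2, 2, 2], giving D = diag(2, 2, 2, 2) and L = D - A. L is symmetric positive semidefinite, so every eigenvalue is real and nonnegative. The single zero eigenvalue shows the graph is connected. By the matrix-tree theorem the graph has (1/4) * product of the nonzero eigenvalues = 4 spanning trees. There is one zero in the spectrum, matching the 1 component.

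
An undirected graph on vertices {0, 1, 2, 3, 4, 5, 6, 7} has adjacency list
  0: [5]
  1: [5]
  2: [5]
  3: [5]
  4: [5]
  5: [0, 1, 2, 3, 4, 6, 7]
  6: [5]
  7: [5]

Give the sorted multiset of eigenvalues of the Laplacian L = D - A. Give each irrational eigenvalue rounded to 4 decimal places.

[0, 1, 1, 1, 1, 1, 1, 8]

Reading degrees in the order [0, 1, 2, 3, 4, 5, 6, 7] gives [1, 1, 1, 1, 1, 7, 1, 1]; set D = diag(1, 1, 1, 1, 1, 7, 1, 1) and form L = D - A. L is symmetric positive semidefinite, so every eigenvalue is real and nonnegative. The eigenvalues sum to 14, which equals trace(L) = 2|E|. The largest eigenvalue, 8, is at most the vertex count 8.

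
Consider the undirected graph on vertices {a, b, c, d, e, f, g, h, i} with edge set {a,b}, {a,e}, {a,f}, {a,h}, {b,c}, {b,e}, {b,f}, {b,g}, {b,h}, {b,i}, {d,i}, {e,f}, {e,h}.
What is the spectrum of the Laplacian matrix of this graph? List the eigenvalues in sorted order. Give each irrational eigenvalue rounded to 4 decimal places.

Reading degrees in the order [a, b, c, d, e, f, g, h, i] gives [4, 7, 1, 1, 4, 3, 1, 3, 2]; set D = diag(4, 7, 1, 1, 4, 3, 1, 3, 2) and form L = D - A. L is symmetric positive semidefinite, so every eigenvalue is real and nonnegative. The largest eigenvalue, 8.0242, is at most the vertex count 9. The eigenvalues sum to 26, which equals trace(L) = 2|E|.

[0, 0.4428, 1, 1, 2.5330, 3, 5, 5, 8.0242]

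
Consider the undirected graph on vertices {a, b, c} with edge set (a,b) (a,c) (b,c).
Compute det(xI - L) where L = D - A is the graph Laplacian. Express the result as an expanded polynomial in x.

x^3 - 6x^2 + 9x

Each diagonal entry of L is the vertex degree and each off-diagonal entry is -1 where an edge is present, 0 otherwise; in the order [a, b, c] the diagonal is [2, 2, 2]. Computing det(xI - L) by cofactor expansion (or equivalently via sum-over-permutations) gives x^3 - 6x^2 + 9x. Since p(0) = det(-L) = 0, x divides p(x). The eigenvalues sum to 6, which equals trace(L) = 2|E|. By the matrix-tree theorem the graph has (1/3) * product of the nonzero eigenvalues = 3 spanning trees.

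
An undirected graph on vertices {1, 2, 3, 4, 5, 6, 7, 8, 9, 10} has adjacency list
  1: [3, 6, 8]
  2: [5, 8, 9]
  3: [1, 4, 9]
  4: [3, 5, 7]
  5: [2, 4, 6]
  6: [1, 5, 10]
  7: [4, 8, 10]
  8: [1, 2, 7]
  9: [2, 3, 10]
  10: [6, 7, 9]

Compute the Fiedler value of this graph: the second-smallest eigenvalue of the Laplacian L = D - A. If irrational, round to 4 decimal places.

Reading degrees in the order [1, 2, 3, 4, 5, 6, 7, 8, 9, 10] gives [3, 3, 3, 3, 3, 3, 3, 3, 3, 3]; set D = diag(3, 3, 3, 3, 3, 3, 3, 3, 3, 3) and form L = D - A. The smallest Laplacian eigenvalue is always 0. The next one, lambda_2 = 2, measures how hard the graph is to disconnect: larger values mean better connectivity.

2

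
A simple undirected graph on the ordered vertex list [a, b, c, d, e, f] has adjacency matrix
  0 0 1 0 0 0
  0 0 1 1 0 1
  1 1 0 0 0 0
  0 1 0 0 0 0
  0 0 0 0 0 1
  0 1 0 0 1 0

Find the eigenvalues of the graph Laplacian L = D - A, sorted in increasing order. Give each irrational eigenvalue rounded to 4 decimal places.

Reading degrees in the order [a, b, c, d, e, f] gives [1, 3, 2, 1, 1, 2]; set D = diag(1, 3, 2, 1, 1, 2) and form L = D - A. Diagonalising L (or applying a numerical eigensolver to the 6x6 matrix) gives the spectrum above. The single zero eigenvalue shows the graph is connected.

[0, 0.3820, 0.6972, 2, 2.6180, 4.3028]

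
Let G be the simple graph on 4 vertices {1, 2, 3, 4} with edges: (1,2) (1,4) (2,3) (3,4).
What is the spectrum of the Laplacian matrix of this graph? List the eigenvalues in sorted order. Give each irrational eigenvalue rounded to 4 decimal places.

Each diagonal entry of L is the vertex degree and each off-diagonal entry is -1 where an edge is present, 0 otherwise; in the order [1, 2, 3, 4] the diagonal is [2, 2, 2, 2]. Since every row of L sums to 0, the all-ones vector is in the kernel and 0 is an eigenvalue. The single zero eigenvalue shows the graph is connected. By the matrix-tree theorem the graph has (1/4) * product of the nonzero eigenvalues = 4 spanning trees. There is one zero in the spectrum, matching the 1 component.

[0, 2, 2, 4]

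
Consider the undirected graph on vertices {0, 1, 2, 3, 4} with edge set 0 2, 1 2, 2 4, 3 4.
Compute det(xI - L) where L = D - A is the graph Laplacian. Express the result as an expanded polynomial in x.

Reading degrees in the order [0, 1, 2, 3, 4] gives [1, 1, 3, 1, 2]; set D = diag(1, 1, 3, 1, 2) and form L = D - A. L has integer entries, so p(x) = det(xI - L) has integer coefficients. Expanding the determinant yields x^5 - 8x^4 + 20x^3 - 18x^2 + 5x. Since p(0) = det(-L) = 0, x divides p(x). By the matrix-tree theorem the graph has (1/5) * product of the nonzero eigenvalues = 1 spanning tree.

x^5 - 8x^4 + 20x^3 - 18x^2 + 5x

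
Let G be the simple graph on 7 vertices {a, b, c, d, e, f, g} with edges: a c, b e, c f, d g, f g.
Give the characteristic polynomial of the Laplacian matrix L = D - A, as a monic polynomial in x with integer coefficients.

x^7 - 10x^6 + 37x^5 - 62x^4 + 45x^3 - 10x^2

Each diagonal entry of L is the vertex degree and each off-diagonal entry is -1 where an edge is present, 0 otherwise; in the order [a, b, c, d, e, f, g] the diagonal is [1, 1, 2, 1, 1, 2, 2]. L has integer entries, so p(x) = det(xI - L) has integer coefficients. Expanding the determinant yields x^7 - 10x^6 + 37x^5 - 62x^4 + 45x^3 - 10x^2. The coefficient of x^6 equals -trace(L) = -10, matching the sum of degrees. The eigenvalues sum to 10, which equals trace(L) = 2|E|.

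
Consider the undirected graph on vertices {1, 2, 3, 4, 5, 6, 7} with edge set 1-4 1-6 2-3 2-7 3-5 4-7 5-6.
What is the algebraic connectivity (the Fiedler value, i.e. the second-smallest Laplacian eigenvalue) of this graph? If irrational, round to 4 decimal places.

Reading degrees in the order [1, 2, 3, 4, 5, 6, 7] gives [2, 2, 2, 2, 2, 2, 2]; set D = diag(2, 2, 2, 2, 2, 2, 2) and form L = D - A. The sorted Laplacian eigenvalues are [0, 0.7530, 0.7530, 2.4450, 2.4450, 3.8019, 3.8019]; the algebraic connectivity is the second entry, 0.7530. There is one zero in the spectrum, matching the 1 component.

0.7530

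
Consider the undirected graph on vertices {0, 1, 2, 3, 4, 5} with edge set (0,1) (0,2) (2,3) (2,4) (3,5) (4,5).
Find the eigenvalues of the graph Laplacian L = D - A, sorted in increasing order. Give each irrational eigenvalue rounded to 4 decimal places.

[0, 0.4384, 2, 2, 3, 4.5616]

With the vertex order [0, 1, 2, 3, 4, 5], the degrees are [2, 1, 3, 2, 2, 2], giving D = diag(2, 1, 3, 2, 2, 2) and L = D - A. L is symmetric positive semidefinite, so every eigenvalue is real and nonnegative. The largest eigenvalue, 4.5616, is at most the vertex count 6.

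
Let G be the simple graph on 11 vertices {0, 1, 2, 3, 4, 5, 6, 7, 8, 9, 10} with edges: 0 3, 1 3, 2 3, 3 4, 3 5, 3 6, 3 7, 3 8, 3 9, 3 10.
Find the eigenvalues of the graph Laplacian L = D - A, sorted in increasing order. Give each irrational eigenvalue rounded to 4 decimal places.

[0, 1, 1, 1, 1, 1, 1, 1, 1, 1, 11]

With the vertex order [0, 1, 2, 3, 4, 5, 6, 7, 8, 9, 10], the degrees are [1, 1, 1, 10, 1, 1, 1, 1, 1, 1, 1], giving D = diag(1, 1, 1, 10, 1, 1, 1, 1, 1, 1, 1) and L = D - A. Since every row of L sums to 0, the all-ones vector is in the kernel and 0 is an eigenvalue. The single zero eigenvalue shows the graph is connected. By the matrix-tree theorem the graph has (1/11) * product of the nonzero eigenvalues = 1 spanning tree. There is one zero in the spectrum, matching the 1 component.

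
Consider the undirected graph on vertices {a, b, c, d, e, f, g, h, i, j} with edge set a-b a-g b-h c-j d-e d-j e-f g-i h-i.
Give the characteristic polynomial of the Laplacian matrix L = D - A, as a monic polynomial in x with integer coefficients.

Each diagonal entry of L is the vertex degree and each off-diagonal entry is -1 where an edge is present, 0 otherwise; in the order [a, b, c, d, e, f, g, h, i, j] the diagonal is [2, 2, 1, 2, 2, 1, 2, 2, 2, 2]. L has integer entries, so p(x) = det(xI - L) has integer coefficients. Expanding the determinant yields x^10 - 18x^9 + 136x^8 - 560x^7 + 1365x^6 - 2000x^5 + 1700x^4 - 750x^3 + 125x^2. The coefficient of x^9 equals -trace(L) = -18, matching the sum of degrees. The largest eigenvalue, 3.6180, is at most the vertex count 10. There are 2 zeros in the spectrum, matching the 2 components.

x^10 - 18x^9 + 136x^8 - 560x^7 + 1365x^6 - 2000x^5 + 1700x^4 - 750x^3 + 125x^2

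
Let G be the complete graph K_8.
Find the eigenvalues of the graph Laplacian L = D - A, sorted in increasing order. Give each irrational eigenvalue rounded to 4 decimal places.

The graph has 8 vertices and degree multiset [7, 7, 7, 7, 7, 7, 7, 7]; D is the diagonal matrix of degrees and L = D - A. Since every row of L sums to 0, the all-ones vector is in the kernel and 0 is an eigenvalue. The largest eigenvalue, 8, is at most the vertex count 8. By the matrix-tree theorem the graph has (1/8) * product of the nonzero eigenvalues = 262144 spanning trees.

[0, 8, 8, 8, 8, 8, 8, 8]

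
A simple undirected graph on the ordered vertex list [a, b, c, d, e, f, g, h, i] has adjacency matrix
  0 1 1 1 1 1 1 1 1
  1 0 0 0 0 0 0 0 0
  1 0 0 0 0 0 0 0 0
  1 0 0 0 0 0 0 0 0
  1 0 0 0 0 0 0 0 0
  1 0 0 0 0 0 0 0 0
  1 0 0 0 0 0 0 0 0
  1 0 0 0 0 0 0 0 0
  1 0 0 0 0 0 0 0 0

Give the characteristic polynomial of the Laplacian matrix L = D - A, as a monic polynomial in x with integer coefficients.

x^9 - 16x^8 + 84x^7 - 224x^6 + 350x^5 - 336x^4 + 196x^3 - 64x^2 + 9x

With the vertex order [a, b, c, d, e, f, g, h, i], the degrees are [8, 1, 1, 1, 1, 1, 1, 1, 1], giving D = diag(8, 1, 1, 1, 1, 1, 1, 1, 1) and L = D - A. L has integer entries, so p(x) = det(xI - L) has integer coefficients. Expanding the determinant yields x^9 - 16x^8 + 84x^7 - 224x^6 + 350x^5 - 336x^4 + 196x^3 - 64x^2 + 9x. The constant term is 0 because L is singular (the all-ones vector lies in its kernel). The eigenvalues sum to 16, which equals trace(L) = 2|E|. By the matrix-tree theorem the graph has (1/9) * product of the nonzero eigenvalues = 1 spanning tree.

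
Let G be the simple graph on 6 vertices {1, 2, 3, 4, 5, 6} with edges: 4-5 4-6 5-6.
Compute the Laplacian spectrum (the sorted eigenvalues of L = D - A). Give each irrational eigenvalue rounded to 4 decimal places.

[0, 0, 0, 0, 3, 3]

With the vertex order [1, 2, 3, 4, 5, 6], the degrees are [0, 0, 0, 2, 2, 2], giving D = diag(0, 0, 0, 2, 2, 2) and L = D - A. Diagonalising L (or applying a numerical eigensolver to the 6x6 matrix) gives the spectrum above. The 4 zero eigenvalues correspond to the 4 connected components.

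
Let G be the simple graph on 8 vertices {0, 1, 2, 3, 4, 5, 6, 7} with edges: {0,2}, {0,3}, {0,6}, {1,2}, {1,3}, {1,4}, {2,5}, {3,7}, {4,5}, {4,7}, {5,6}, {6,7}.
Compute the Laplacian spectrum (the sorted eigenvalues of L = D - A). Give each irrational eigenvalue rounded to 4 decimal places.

Reading degrees in the order [0, 1, 2, 3, 4, 5, 6, 7] gives [3, 3, 3, 3, 3, 3, 3, 3]; set D = diag(3, 3, 3, 3, 3, 3, 3, 3) and form L = D - A. Diagonalising L (or applying a numerical eigensolver to the 8x8 matrix) gives the spectrum above. The largest eigenvalue, 6, is at most the vertex count 8. The eigenvalues sum to 24, which equals trace(L) = 2|E|.

[0, 2, 2, 2, 4, 4, 4, 6]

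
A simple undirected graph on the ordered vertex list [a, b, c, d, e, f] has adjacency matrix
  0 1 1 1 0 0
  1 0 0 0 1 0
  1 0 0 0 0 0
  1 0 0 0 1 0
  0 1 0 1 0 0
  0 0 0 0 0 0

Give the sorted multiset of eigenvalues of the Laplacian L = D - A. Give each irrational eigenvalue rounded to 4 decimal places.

Each diagonal entry of L is the vertex degree and each off-diagonal entry is -1 where an edge is present, 0 otherwise; in the order [a, b, c, d, e, f] the diagonal is [3, 2, 1, 2, 2, 0]. Diagonalising L (or applying a numerical eigensolver to the 6x6 matrix) gives the spectrum above. The 2 zero eigenvalues correspond to the 2 connected components. There are 2 zeros in the spectrum, matching the 2 components. The largest eigenvalue, 4.4812, is at most the vertex count 6.

[0, 0, 0.8299, 2, 2.6889, 4.4812]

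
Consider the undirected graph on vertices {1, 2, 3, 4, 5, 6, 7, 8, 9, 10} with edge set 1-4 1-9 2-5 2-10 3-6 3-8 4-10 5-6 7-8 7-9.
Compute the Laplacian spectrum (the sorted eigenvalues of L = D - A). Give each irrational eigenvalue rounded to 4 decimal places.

Reading degrees in the order [1, 2, 3, 4, 5, 6, 7, 8, 9, 10] gives [2, 2, 2, 2, 2, 2, 2, 2, 2, 2]; set D = diag(2, 2, 2, 2, 2, 2, 2, 2, 2, 2) and form L = D - A. Diagonalising L (or applying a numerical eigensolver to the 10x10 matrix) gives the spectrum above. The single zero eigenvalue shows the graph is connected. By the matrix-tree theorem the graph has (1/10) * product of the nonzero eigenvalues = 10 spanning trees.

[0, 0.3820, 0.3820, 1.3820, 1.3820, 2.6180, 2.6180, 3.6180, 3.6180, 4]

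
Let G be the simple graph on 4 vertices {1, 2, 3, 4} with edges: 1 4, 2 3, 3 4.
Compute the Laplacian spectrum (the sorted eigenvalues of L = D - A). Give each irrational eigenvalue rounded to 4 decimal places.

With the vertex order [1, 2, 3, 4], the degrees are [1, 1, 2, 2], giving D = diag(1, 1, 2, 2) and L = D - A. Diagonalising L (or applying a numerical eigensolver to the 4x4 matrix) gives the spectrum above. The single zero eigenvalue shows the graph is connected. The eigenvalues sum to 6, which equals trace(L) = 2|E|.

[0, 0.5858, 2, 3.4142]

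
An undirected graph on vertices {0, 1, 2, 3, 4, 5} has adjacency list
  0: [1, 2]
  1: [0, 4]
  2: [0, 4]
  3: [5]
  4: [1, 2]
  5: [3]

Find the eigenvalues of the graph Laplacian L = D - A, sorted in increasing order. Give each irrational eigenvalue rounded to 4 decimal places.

[0, 0, 2, 2, 2, 4]

Each diagonal entry of L is the vertex degree and each off-diagonal entry is -1 where an edge is present, 0 otherwise; in the order [0, 1, 2, 3, 4, 5] the diagonal is [2, 2, 2, 1, 2, 1]. L is symmetric positive semidefinite, so every eigenvalue is real and nonnegative. The 2 zero eigenvalues correspond to the 2 connected components. The largest eigenvalue, 4, is at most the vertex count 6. There are 2 zeros in the spectrum, matching the 2 components.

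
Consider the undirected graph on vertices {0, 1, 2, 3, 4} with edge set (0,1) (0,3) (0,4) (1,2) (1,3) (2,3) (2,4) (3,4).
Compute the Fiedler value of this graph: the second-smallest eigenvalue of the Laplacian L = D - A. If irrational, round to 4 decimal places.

Each diagonal entry of L is the vertex degree and each off-diagonal entry is -1 where an edge is present, 0 otherwise; in the order [0, 1, 2, 3, 4] the diagonal is [3, 3, 3, 4, 3]. The sorted Laplacian eigenvalues are [0, 3, 3, 5, 5]; the algebraic connectivity is the second entry, 3. By the matrix-tree theorem the graph has (1/5) * product of the nonzero eigenvalues = 45 spanning trees.

3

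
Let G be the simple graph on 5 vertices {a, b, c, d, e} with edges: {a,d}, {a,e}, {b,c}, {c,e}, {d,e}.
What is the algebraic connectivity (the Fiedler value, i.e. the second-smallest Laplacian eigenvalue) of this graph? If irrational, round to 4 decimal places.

With the vertex order [a, b, c, d, e], the degrees are [2, 1, 2, 2, 3], giving D = diag(2, 1, 2, 2, 3) and L = D - A. The smallest Laplacian eigenvalue is always 0. The next one, lambda_2 = 0.5188, measures how hard the graph is to disconnect: larger values mean better connectivity. The largest eigenvalue, 4.1701, is at most the vertex count 5.

0.5188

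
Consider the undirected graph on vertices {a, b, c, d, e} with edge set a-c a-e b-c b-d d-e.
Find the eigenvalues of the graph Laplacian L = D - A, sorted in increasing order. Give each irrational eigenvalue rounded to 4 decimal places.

Reading degrees in the order [a, b, c, d, e] gives [2, 2, 2, 2, 2]; set D = diag(2, 2, 2, 2, 2) and form L = D - A. Since every row of L sums to 0, the all-ones vector is in the kernel and 0 is an eigenvalue. By the matrix-tree theorem the graph has (1/5) * product of the nonzero eigenvalues = 5 spanning trees.

[0, 1.3820, 1.3820, 3.6180, 3.6180]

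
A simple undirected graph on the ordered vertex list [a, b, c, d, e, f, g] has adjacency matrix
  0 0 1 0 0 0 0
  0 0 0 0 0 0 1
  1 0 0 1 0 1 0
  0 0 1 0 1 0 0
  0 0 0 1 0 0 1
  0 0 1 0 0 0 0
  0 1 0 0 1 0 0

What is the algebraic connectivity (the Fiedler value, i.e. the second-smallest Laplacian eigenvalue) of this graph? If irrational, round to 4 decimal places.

0.2254

With the vertex order [a, b, c, d, e, f, g], the degrees are [1, 1, 3, 2, 2, 1, 2], giving D = diag(1, 1, 3, 2, 2, 1, 2) and L = D - A. The smallest Laplacian eigenvalue is always 0. The next one, lambda_2 = 0.2254, measures how hard the graph is to disconnect: larger values mean better connectivity. The eigenvalues sum to 12, which equals trace(L) = 2|E|.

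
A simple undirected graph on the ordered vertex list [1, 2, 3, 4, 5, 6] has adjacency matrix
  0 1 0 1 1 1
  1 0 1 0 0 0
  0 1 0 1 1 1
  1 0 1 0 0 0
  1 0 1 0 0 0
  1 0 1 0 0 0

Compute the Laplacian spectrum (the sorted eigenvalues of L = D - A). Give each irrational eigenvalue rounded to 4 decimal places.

[0, 2, 2, 2, 4, 6]

With the vertex order [1, 2, 3, 4, 5, 6], the degrees are [4, 2, 4, 2, 2, 2], giving D = diag(4, 2, 4, 2, 2, 2) and L = D - A. Since every row of L sums to 0, the all-ones vector is in the kernel and 0 is an eigenvalue. The single zero eigenvalue shows the graph is connected.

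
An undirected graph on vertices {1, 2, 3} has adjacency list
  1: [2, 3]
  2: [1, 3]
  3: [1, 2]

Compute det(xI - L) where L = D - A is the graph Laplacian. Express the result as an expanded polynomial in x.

x^3 - 6x^2 + 9x

Each diagonal entry of L is the vertex degree and each off-diagonal entry is -1 where an edge is present, 0 otherwise; in the order [1, 2, 3] the diagonal is [2, 2, 2]. L has integer entries, so p(x) = det(xI - L) has integer coefficients. Expanding the determinant yields x^3 - 6x^2 + 9x. The coefficient of x^2 equals -trace(L) = -6, matching the sum of degrees. By the matrix-tree theorem the graph has (1/3) * product of the nonzero eigenvalues = 3 spanning trees. The largest eigenvalue, 3, is at most the vertex count 3.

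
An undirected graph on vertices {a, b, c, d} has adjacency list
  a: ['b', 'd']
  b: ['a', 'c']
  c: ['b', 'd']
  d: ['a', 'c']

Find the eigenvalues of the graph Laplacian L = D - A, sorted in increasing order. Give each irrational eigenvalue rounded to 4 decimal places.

[0, 2, 2, 4]

Each diagonal entry of L is the vertex degree and each off-diagonal entry is -1 where an edge is present, 0 otherwise; in the order [a, b, c, d] the diagonal is [2, 2, 2, 2]. L is symmetric positive semidefinite, so every eigenvalue is real and nonnegative. By the matrix-tree theorem the graph has (1/4) * product of the nonzero eigenvalues = 4 spanning trees. There is one zero in the spectrum, matching the 1 component.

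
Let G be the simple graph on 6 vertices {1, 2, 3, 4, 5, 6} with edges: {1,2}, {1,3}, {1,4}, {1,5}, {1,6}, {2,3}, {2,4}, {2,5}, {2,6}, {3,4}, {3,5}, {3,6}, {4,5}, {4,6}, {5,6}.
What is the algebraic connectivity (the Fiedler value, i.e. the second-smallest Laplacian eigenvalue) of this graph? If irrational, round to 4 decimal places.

6

Reading degrees in the order [1, 2, 3, 4, 5, 6] gives [5, 5, 5, 5, 5, 5]; set D = diag(5, 5, 5, 5, 5, 5) and form L = D - A. The smallest Laplacian eigenvalue is always 0. The next one, lambda_2 = 6, measures how hard the graph is to disconnect: larger values mean better connectivity. The largest eigenvalue, 6, is at most the vertex count 6.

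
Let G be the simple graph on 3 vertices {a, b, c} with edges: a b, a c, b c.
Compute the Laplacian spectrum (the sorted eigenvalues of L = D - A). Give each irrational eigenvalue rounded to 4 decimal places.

Each diagonal entry of L is the vertex degree and each off-diagonal entry is -1 where an edge is present, 0 otherwise; in the order [a, b, c] the diagonal is [2, 2, 2]. L is symmetric positive semidefinite, so every eigenvalue is real and nonnegative. By the matrix-tree theorem the graph has (1/3) * product of the nonzero eigenvalues = 3 spanning trees.

[0, 3, 3]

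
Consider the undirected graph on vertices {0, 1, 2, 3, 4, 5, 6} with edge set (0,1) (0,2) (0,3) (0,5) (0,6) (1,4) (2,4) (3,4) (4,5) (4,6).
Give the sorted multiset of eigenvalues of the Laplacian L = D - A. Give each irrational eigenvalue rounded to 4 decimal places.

Reading degrees in the order [0, 1, 2, 3, 4, 5, 6] gives [5, 2, 2, 2, 5, 2, 2]; set D = diag(5, 2, 2, 2, 5, 2, 2) and form L = D - A. Since every row of L sums to 0, the all-ones vector is in the kernel and 0 is an eigenvalue.

[0, 2, 2, 2, 2, 5, 7]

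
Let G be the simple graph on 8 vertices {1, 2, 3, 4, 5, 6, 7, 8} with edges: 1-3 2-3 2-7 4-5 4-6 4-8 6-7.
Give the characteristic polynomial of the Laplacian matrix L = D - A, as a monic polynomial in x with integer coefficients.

Each diagonal entry of L is the vertex degree and each off-diagonal entry is -1 where an edge is present, 0 otherwise; in the order [1, 2, 3, 4, 5, 6, 7, 8] the diagonal is [1, 2, 2, 3, 1, 2, 2, 1]. Computing det(xI - L) by cofactor expansion (or equivalently via sum-over-permutations) gives x^8 - 14x^7 + 77x^6 - 212x^5 + 309x^4 - 232x^3 + 79x^2 - 8x. The constant term is 0 because L is singular (the all-ones vector lies in its kernel). The largest eigenvalue, 4.2332, is at most the vertex count 8.

x^8 - 14x^7 + 77x^6 - 212x^5 + 309x^4 - 232x^3 + 79x^2 - 8x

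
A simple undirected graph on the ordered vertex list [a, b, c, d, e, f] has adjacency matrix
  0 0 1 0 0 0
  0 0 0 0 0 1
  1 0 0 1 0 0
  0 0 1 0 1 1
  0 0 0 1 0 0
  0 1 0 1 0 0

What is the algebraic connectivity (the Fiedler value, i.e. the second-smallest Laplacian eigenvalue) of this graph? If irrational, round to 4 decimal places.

Reading degrees in the order [a, b, c, d, e, f] gives [1, 1, 2, 3, 1, 2]; set D = diag(1, 1, 2, 3, 1, 2) and form L = D - A. Computing the eigenvalues of L and sorting gives [0, 0.3820, 0.6972, 2, 2.6180, 4.3028]. The Fiedler value lambda_2 = 0.3820 is strictly positive, so the graph is connected. By the matrix-tree theorem the graph has (1/6) * product of the nonzero eigenvalues = 1 spanning tree.

0.3820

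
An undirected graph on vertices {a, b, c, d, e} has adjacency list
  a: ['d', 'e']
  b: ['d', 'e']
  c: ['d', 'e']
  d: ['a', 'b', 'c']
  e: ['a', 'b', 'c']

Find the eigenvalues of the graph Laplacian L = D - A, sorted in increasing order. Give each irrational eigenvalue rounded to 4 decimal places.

[0, 2, 2, 3, 5]

Reading degrees in the order [a, b, c, d, e] gives [2, 2, 2, 3, 3]; set D = diag(2, 2, 2, 3, 3) and form L = D - A. The multiplicity of 0 as a Laplacian eigenvalue equals the number of connected components. The single zero eigenvalue shows the graph is connected. By the matrix-tree theorem the graph has (1/5) * product of the nonzero eigenvalues = 12 spanning trees.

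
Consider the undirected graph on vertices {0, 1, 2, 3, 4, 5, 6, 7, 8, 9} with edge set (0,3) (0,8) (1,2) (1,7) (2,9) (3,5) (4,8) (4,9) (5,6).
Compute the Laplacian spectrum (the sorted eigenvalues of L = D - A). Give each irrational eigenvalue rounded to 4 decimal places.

[0, 0.0979, 0.3820, 0.8244, 1.3820, 2, 2.6180, 3.1756, 3.6180, 3.9021]

With the vertex order [0, 1, 2, 3, 4, 5, 6, 7, 8, 9], the degrees are [2, 2, 2, 2, 2, 2, 1, 1, 2, 2], giving D = diag(2, 2, 2, 2, 2, 2, 1, 1, 2, 2) and L = D - A. The multiplicity of 0 as a Laplacian eigenvalue equals the number of connected components. The single zero eigenvalue shows the graph is connected. The eigenvalues sum to 18, which equals trace(L) = 2|E|.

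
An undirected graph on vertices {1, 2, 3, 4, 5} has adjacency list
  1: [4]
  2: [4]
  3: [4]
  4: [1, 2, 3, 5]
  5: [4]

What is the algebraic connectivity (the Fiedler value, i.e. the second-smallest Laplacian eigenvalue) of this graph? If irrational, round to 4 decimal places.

1

Each diagonal entry of L is the vertex degree and each off-diagonal entry is -1 where an edge is present, 0 otherwise; in the order [1, 2, 3, 4, 5] the diagonal is [1, 1, 1, 4, 1]. The smallest Laplacian eigenvalue is always 0. The next one, lambda_2 = 1, measures how hard the graph is to disconnect: larger values mean better connectivity. There is one zero in the spectrum, matching the 1 component.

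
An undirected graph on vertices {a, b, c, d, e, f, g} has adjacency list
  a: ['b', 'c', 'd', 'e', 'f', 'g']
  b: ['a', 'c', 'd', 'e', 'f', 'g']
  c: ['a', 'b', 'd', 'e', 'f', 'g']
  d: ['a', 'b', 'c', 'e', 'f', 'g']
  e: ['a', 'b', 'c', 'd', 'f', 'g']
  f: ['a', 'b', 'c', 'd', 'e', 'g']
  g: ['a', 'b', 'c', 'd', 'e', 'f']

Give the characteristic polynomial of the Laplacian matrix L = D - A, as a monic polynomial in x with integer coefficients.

With the vertex order [a, b, c, d, e, f, g], the degrees are [6, 6, 6, 6, 6, 6, 6], giving D = diag(6, 6, 6, 6, 6, 6, 6) and L = D - A. The eigenvalues of L are [0, 7, 7, 7, 7, 7, 7]; the characteristic polynomial is the product of (x - lambda_i), which multiplies out to x^7 - 42x^6 + 735x^5 - 6860x^4 + 36015x^3 - 100842x^2 + 117649x. Since p(0) = det(-L) = 0, x divides p(x). By the matrix-tree theorem the graph has (1/7) * product of the nonzero eigenvalues = 16807 spanning trees. The largest eigenvalue, 7, is at most the vertex count 7.

x^7 - 42x^6 + 735x^5 - 6860x^4 + 36015x^3 - 100842x^2 + 117649x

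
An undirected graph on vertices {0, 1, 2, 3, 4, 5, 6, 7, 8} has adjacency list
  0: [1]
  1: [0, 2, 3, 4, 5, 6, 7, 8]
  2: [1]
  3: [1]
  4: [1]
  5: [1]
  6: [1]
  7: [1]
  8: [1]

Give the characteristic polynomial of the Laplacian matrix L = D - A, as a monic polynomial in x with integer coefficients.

Reading degrees in the order [0, 1, 2, 3, 4, 5, 6, 7, 8] gives [1, 8, 1, 1, 1, 1, 1, 1, 1]; set D = diag(1, 8, 1, 1, 1, 1, 1, 1, 1) and form L = D - A. L has integer entries, so p(x) = det(xI - L) has integer coefficients. Expanding the determinant yields x^9 - 16x^8 + 84x^7 - 224x^6 + 350x^5 - 336x^4 + 196x^3 - 64x^2 + 9x. The constant term is 0 because L is singular (the all-ones vector lies in its kernel). The largest eigenvalue, 9, is at most the vertex count 9.

x^9 - 16x^8 + 84x^7 - 224x^6 + 350x^5 - 336x^4 + 196x^3 - 64x^2 + 9x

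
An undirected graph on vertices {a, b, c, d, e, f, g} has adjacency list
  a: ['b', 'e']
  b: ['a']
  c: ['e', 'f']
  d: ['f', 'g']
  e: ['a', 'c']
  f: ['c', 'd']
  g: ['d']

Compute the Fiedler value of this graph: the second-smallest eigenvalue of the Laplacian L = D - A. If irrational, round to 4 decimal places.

0.1981

Reading degrees in the order [a, b, c, d, e, f, g] gives [2, 1, 2, 2, 2, 2, 1]; set D = diag(2, 1, 2, 2, 2, 2, 1) and form L = D - A. The smallest Laplacian eigenvalue is always 0. The next one, lambda_2 = 0.1981, measures how hard the graph is to disconnect: larger values mean better connectivity.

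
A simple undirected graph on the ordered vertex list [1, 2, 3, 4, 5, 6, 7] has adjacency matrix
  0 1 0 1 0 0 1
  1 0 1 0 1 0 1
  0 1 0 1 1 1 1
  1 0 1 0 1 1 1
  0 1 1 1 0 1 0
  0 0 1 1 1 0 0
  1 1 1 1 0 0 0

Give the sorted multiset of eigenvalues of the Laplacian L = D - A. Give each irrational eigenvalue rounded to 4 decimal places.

Each diagonal entry of L is the vertex degree and each off-diagonal entry is -1 where an edge is present, 0 otherwise; in the order [1, 2, 3, 4, 5, 6, 7] the diagonal is [3, 4, 5, 5, 4, 3, 4]. Since every row of L sums to 0, the all-ones vector is in the kernel and 0 is an eigenvalue. The single zero eigenvalue shows the graph is connected. By the matrix-tree theorem the graph has (1/7) * product of the nonzero eigenvalues = 1015 spanning trees.

[0, 2.1392, 3.7459, 4.3820, 5, 6.1149, 6.6180]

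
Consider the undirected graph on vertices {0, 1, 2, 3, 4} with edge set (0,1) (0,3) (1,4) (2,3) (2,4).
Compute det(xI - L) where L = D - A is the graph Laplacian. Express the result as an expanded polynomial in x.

x^5 - 10x^4 + 35x^3 - 50x^2 + 25x

Reading degrees in the order [0, 1, 2, 3, 4] gives [2, 2, 2, 2, 2]; set D = diag(2, 2, 2, 2, 2) and form L = D - A. Computing det(xI - L) by cofactor expansion (or equivalently via sum-over-permutations) gives x^5 - 10x^4 + 35x^3 - 50x^2 + 25x. The constant term is 0 because L is singular (the all-ones vector lies in its kernel). There is one zero in the spectrum, matching the 1 component. The largest eigenvalue, 3.6180, is at most the vertex count 5.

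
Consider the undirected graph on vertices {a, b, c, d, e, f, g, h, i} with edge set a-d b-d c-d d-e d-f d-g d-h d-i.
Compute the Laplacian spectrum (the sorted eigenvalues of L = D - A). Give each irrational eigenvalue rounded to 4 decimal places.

[0, 1, 1, 1, 1, 1, 1, 1, 9]

With the vertex order [a, b, c, d, e, f, g, h, i], the degrees are [1, 1, 1, 8, 1, 1, 1, 1, 1], giving D = diag(1, 1, 1, 8, 1, 1, 1, 1, 1) and L = D - A. Since every row of L sums to 0, the all-ones vector is in the kernel and 0 is an eigenvalue.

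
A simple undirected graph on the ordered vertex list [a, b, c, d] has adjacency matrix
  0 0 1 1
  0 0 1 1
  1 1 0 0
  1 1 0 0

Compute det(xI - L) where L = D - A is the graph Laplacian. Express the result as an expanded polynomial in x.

x^4 - 8x^3 + 20x^2 - 16x

Reading degrees in the order [a, b, c, d] gives [2, 2, 2, 2]; set D = diag(2, 2, 2, 2) and form L = D - A. Computing det(xI - L) by cofactor expansion (or equivalently via sum-over-permutations) gives x^4 - 8x^3 + 20x^2 - 16x. The constant term is 0 because L is singular (the all-ones vector lies in its kernel). By the matrix-tree theorem the graph has (1/4) * product of the nonzero eigenvalues = 4 spanning trees. The largest eigenvalue, 4, is at most the vertex count 4.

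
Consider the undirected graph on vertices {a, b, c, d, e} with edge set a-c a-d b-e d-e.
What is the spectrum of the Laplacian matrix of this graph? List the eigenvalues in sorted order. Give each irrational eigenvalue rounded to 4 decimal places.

Reading degrees in the order [a, b, c, d, e] gives [2, 1, 1, 2, 2]; set D = diag(2, 1, 1, 2, 2) and form L = D - A. L is symmetric positive semidefinite, so every eigenvalue is real and nonnegative. The single zero eigenvalue shows the graph is connected. The eigenvalues sum to 8, which equals trace(L) = 2|E|. By the matrix-tree theorem the graph has (1/5) * product of the nonzero eigenvalues = 1 spanning tree.

[0, 0.3820, 1.3820, 2.6180, 3.6180]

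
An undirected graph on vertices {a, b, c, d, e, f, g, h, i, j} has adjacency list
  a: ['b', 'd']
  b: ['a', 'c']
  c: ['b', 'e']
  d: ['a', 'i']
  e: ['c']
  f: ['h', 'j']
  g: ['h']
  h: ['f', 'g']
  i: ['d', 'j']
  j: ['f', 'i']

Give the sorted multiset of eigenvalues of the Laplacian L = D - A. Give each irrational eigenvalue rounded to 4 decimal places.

[0, 0.0979, 0.3820, 0.8244, 1.3820, 2, 2.6180, 3.1756, 3.6180, 3.9021]

With the vertex order [a, b, c, d, e, f, g, h, i, j], the degrees are [2, 2, 2, 2, 1, 2, 1, 2, 2, 2], giving D = diag(2, 2, 2, 2, 1, 2, 1, 2, 2, 2) and L = D - A. Diagonalising L (or applying a numerical eigensolver to the 10x10 matrix) gives the spectrum above. The largest eigenvalue, 3.9021, is at most the vertex count 10. By the matrix-tree theorem the graph has (1/10) * product of the nonzero eigenvalues = 1 spanning tree.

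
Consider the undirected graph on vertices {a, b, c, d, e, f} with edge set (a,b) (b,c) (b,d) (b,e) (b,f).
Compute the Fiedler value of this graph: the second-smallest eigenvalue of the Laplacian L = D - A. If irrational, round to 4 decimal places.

Each diagonal entry of L is the vertex degree and each off-diagonal entry is -1 where an edge is present, 0 otherwise; in the order [a, b, c, d, e, f] the diagonal is [1, 5, 1, 1, 1, 1]. The smallest Laplacian eigenvalue is always 0. The next one, lambda_2 = 1, measures how hard the graph is to disconnect: larger values mean better connectivity.

1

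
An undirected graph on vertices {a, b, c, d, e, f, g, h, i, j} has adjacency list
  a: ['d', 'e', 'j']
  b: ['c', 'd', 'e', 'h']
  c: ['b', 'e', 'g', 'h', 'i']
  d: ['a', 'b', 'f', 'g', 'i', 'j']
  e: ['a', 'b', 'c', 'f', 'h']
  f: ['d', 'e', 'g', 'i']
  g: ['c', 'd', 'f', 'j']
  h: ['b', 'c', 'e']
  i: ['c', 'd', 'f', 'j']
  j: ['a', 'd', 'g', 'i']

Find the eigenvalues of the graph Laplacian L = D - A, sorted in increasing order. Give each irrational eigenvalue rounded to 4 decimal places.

[0, 1.6361, 2.6686, 3.8438, 4, 4.4155, 5, 5.7681, 7.1266, 7.5413]

With the vertex order [a, b, c, d, e, f, g, h, i, j], the degrees are [3, 4, 5, 6, 5, 4, 4, 3, 4, 4], giving D = diag(3, 4, 5, 6, 5, 4, 4, 3, 4, 4) and L = D - A. L is symmetric positive semidefinite, so every eigenvalue is real and nonnegative. The largest eigenvalue, 7.5413, is at most the vertex count 10. By the matrix-tree theorem the graph has (1/10) * product of the nonzero eigenvalues = 45944 spanning trees.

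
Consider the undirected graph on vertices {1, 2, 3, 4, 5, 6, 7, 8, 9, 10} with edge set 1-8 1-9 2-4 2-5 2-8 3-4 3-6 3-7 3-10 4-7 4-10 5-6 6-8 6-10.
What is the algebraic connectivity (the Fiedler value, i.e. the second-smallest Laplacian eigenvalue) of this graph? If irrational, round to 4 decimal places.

With the vertex order [1, 2, 3, 4, 5, 6, 7, 8, 9, 10], the degrees are [2, 3, 4, 4, 2, 4, 2, 3, 1, 3], giving D = diag(2, 3, 4, 4, 2, 4, 2, 3, 1, 3) and L = D - A. The sorted Laplacian eigenvalues are [0, 0.3241, 1.1220, 2, 2.2262, 2.9106, 3.4896, 4.7867, 5.3973, 5.7435]; the algebraic connectivity is the second entry, 0.3241. By the matrix-tree theorem the graph has (1/10) * product of the nonzero eigenvalues = 244 spanning trees.

0.3241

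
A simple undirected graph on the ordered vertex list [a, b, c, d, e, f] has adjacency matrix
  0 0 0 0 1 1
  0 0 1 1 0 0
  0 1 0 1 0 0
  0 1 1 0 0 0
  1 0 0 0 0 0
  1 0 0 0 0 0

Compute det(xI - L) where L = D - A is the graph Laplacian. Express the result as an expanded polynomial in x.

x^6 - 10x^5 + 36x^4 - 54x^3 + 27x^2

Reading degrees in the order [a, b, c, d, e, f] gives [2, 2, 2, 2, 1, 1]; set D = diag(2, 2, 2, 2, 1, 1) and form L = D - A. Computing det(xI - L) by cofactor expansion (or equivalently via sum-over-permutations) gives x^6 - 10x^5 + 36x^4 - 54x^3 + 27x^2. The coefficient of x^5 equals -trace(L) = -10, matching the sum of degrees.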